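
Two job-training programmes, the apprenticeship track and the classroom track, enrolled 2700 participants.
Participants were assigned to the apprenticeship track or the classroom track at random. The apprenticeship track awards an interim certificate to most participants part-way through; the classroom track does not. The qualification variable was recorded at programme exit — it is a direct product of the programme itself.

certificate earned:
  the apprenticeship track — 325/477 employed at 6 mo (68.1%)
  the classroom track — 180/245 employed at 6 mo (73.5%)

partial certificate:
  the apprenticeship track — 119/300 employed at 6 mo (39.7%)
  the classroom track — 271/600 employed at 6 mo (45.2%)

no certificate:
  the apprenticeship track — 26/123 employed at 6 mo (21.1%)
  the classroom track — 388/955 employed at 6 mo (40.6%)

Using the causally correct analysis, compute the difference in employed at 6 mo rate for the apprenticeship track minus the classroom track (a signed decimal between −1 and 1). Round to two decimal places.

the classroom track is higher inside every qualification attained during the programme stratum but the apprenticeship track is higher in aggregate. Whether to stratify depends on how qualification attained during the programme relates to the programme.
Qualification attained during the programme is recorded after the programme and is itself shifted by it — it sits on the causal path from programme to outcome. Conditioning on a mediator would strip out part of the effect we want; the pooled comparison gives the total causal effect.
The causal difference is the pooled difference: 0.522 − 0.466 = +0.056.

+0.06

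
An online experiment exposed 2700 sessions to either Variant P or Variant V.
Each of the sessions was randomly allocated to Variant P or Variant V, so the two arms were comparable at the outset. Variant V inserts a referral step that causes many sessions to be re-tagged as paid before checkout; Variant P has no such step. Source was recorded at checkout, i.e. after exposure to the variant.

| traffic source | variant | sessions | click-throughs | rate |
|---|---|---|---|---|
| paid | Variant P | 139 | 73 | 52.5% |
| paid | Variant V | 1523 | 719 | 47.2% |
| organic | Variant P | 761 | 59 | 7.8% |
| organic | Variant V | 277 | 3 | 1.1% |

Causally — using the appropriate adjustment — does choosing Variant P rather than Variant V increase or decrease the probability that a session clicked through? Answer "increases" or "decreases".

The stratified and pooled comparisons disagree (Variant P wins within each traffic source; Variant V wins overall), so the answer turns on the causal role of traffic source.
Because the variant influences traffic source, traffic source is a post-treatment mediator, not a confounder. Stratifying on it would bias the estimate; the causal effect is the crude pooled difference.
Pooled: Variant P 14.7% vs Variant V 40.1%; Variant V is higher overall.

decreases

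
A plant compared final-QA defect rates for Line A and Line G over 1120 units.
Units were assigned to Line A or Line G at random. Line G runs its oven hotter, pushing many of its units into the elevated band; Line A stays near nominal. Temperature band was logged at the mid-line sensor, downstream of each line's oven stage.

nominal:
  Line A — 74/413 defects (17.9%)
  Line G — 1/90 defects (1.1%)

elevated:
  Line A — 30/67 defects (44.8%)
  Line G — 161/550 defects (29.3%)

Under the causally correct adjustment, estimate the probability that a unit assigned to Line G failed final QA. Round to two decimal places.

0.25

The in-process temperature band-specific comparison favours Line G throughout, but the pooled figures favour Line A. The question is whether to condition on in-process temperature band.
Stratifying would compare lines among units the lines themselves sorted into in-process temperature band groups — a form of selection on an intermediate. The unconditioned pooled rates give the total causal effect.
So P(outcome | do(Line G)) is just the pooled rate for Line G: 162/640 = 0.253.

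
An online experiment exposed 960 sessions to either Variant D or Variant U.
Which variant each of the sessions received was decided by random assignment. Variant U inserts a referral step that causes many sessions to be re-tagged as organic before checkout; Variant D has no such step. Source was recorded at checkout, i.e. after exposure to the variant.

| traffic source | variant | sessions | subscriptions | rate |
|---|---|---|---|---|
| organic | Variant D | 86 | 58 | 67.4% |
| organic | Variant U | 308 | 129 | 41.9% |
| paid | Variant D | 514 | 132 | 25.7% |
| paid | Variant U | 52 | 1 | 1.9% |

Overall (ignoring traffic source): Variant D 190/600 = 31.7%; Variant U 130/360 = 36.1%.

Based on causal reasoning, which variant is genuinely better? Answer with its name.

Because the variant influences traffic source, traffic source is a post-treatment mediator, not a confounder. Stratifying on it would bias the estimate; the causal effect is the crude pooled difference.
Pooled: Variant D 31.7% vs Variant U 36.1%; Variant U is higher overall.

Variant U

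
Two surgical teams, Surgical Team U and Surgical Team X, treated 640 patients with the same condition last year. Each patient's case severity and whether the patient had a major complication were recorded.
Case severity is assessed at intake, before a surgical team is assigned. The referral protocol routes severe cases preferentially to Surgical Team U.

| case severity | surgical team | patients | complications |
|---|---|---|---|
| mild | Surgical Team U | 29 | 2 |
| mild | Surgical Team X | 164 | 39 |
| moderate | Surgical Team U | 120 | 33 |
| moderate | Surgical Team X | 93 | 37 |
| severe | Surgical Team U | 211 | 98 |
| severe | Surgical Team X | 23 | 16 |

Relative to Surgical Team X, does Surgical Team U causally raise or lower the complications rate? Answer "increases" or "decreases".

decreases

Case severity satisfies the back-door criterion: it is not a descendant of the surgical team, and it blocks the spurious path from surgical team to outcome. Adjusting for it (i.e., using the within-case severity rates) gives the causal effect.
Within each level — mild: 6.9% vs 23.8%; moderate: 27.5% vs 39.8%; severe: 46.4% vs 69.6% — Surgical Team U is lower every time.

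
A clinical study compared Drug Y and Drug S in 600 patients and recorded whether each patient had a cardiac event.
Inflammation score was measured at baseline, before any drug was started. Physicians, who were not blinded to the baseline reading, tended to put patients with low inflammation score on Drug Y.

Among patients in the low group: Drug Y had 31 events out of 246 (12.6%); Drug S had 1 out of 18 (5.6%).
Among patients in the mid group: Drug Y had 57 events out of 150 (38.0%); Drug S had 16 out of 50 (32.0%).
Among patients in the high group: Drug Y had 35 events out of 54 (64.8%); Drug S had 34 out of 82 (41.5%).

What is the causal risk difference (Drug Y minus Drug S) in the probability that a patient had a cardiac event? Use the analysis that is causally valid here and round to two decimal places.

+0.10

The imbalance in inflammation score arose from how patients were allocated, not from anything the drug did; and inflammation score independently affects the outcome. The pooled gap is confounded — condition on inflammation score.
Adjusting over the population distribution of inflammation score: 0.440·(0.126−0.056) + 0.333·(0.380−0.320) + 0.227·(0.648−0.415) = +0.104.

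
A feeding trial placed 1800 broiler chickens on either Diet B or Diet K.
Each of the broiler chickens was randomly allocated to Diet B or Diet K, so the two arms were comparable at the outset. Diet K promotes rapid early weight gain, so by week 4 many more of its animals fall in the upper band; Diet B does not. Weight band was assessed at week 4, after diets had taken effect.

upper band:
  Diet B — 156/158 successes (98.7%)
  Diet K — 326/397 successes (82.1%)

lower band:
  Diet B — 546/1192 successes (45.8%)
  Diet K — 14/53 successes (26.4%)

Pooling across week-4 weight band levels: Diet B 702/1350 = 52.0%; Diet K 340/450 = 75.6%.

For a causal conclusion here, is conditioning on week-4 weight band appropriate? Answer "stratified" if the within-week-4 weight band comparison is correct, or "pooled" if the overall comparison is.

Diet B is higher inside every week-4 weight band stratum but Diet K is higher in aggregate. Whether to stratify depends on how week-4 weight band relates to the diet.
Week-4 weight band lies on the pathway diet → week-4 weight band → outcome, so adjusting for it blocks the indirect effect. For the total causal effect of diet, use the unadjusted pooled rates.
Pooled: Diet B 52.0% vs Diet K 75.6%; Diet K is higher overall.

pooled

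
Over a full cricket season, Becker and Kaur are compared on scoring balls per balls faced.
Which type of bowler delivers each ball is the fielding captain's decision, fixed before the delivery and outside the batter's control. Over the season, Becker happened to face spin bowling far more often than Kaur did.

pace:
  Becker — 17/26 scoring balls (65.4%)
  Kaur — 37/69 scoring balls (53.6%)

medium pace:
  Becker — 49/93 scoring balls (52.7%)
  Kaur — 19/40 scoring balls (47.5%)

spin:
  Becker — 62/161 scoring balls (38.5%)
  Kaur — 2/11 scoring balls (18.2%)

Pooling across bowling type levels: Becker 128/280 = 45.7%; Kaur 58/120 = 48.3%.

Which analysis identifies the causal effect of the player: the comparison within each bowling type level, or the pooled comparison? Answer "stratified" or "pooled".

Within every bowling type level Becker has the higher rate, yet pooled Kaur does — Simpson's reversal.
Bowling type satisfies the back-door criterion: it is not a descendant of the player, and it blocks the spurious path from player to outcome. Adjusting for it (i.e., using the within-bowling type rates) gives the causal effect.
Within each level — pace: 65.4% vs 53.6%; medium pace: 52.7% vs 47.5%; spin: 38.5% vs 18.2% — Becker is higher every time.

stratified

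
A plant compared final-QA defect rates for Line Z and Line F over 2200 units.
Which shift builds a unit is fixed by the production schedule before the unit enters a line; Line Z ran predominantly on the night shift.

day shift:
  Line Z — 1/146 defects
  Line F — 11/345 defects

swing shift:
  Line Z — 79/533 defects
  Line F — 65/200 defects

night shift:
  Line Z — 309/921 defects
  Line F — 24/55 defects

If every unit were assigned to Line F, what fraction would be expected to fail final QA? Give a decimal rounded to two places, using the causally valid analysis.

Line Z is lower inside every shift stratum but Line F is lower in aggregate. Whether to stratify depends on how shift relates to the line.
Shift is set before the line has any effect — it is not caused by the line — and it independently drives the outcome. That makes it a confounder, so the causal comparison is within shift levels.
Standardising Line F to the population shift mix: 0.223·11/345 + 0.333·65/200 + 0.444·24/55 = 0.309.

0.31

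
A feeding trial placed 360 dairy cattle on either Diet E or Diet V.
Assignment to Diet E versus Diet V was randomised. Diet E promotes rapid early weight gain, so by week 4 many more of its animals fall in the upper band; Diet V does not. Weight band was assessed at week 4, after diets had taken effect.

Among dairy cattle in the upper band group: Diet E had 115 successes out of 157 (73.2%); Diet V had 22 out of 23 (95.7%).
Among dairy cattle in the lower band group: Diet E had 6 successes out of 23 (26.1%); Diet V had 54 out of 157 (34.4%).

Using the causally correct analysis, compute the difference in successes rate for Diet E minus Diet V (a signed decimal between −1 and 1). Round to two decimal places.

+0.25

Week-4 weight band here is a post-treatment variable shaped by the diet; conditioning on it would introduce bias rather than remove it. The overall comparison is the causal one.
The causal difference is the pooled difference: 0.672 − 0.422 = +0.250.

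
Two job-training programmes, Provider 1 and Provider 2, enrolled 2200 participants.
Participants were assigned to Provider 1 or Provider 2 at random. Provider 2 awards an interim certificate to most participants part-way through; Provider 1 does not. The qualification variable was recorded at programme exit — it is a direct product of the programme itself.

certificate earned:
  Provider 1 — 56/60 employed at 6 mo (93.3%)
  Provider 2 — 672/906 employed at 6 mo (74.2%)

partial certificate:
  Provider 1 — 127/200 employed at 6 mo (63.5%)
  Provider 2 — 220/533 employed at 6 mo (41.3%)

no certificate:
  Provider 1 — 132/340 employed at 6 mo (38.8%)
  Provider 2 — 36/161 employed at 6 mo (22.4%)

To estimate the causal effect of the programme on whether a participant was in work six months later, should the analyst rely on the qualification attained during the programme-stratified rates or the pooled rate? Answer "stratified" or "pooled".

Provider 1 is higher inside every qualification attained during the programme stratum but Provider 2 is higher in aggregate. Whether to stratify depends on how qualification attained during the programme relates to the programme.
Qualification attained during the programme lies on the pathway programme → qualification attained during the programme → outcome, so adjusting for it blocks the indirect effect. For the total causal effect of programme, use the unadjusted pooled rates.
Pooled: Provider 1 52.5% vs Provider 2 58.0%; Provider 2 is higher overall.

pooled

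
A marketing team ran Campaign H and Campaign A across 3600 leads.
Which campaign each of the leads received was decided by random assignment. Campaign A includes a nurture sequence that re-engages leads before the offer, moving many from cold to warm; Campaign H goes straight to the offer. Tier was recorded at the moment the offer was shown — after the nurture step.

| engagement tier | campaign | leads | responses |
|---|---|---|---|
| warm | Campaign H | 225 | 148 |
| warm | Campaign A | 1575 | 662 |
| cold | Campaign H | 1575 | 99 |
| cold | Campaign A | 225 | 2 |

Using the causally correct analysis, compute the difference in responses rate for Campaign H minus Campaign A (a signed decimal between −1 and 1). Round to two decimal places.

Engagement tier here is a post-treatment variable shaped by the campaign; conditioning on it would introduce bias rather than remove it. The overall comparison is the causal one.
The causal difference is the pooled difference: 0.137 − 0.369 = -0.232.

-0.23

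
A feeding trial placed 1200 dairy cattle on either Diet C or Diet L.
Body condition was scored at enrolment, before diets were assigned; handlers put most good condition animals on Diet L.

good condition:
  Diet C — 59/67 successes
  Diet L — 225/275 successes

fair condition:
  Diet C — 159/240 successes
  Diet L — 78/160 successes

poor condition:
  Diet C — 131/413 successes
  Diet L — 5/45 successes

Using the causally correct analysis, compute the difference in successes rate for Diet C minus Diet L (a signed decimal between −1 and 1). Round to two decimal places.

Within every starting body condition level Diet C has the higher rate, yet pooled Diet L does — Simpson's reversal.
Starting body condition differs across diets for reasons unrelated to any effect of the diet itself, and it separately predicts the outcome — a classic confounder. We must compare within starting body condition levels.
Adjusting over the population distribution of starting body condition: 0.285·(0.881−0.818) + 0.333·(0.662−0.487) + 0.382·(0.317−0.111) = +0.155.

+0.15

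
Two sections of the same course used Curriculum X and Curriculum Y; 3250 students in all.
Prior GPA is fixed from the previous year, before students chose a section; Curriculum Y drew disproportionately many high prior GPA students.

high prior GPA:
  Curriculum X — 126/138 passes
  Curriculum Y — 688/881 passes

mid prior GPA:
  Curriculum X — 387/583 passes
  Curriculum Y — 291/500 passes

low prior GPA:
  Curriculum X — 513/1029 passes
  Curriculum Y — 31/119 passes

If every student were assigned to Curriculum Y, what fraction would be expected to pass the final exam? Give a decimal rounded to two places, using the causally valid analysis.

Prior GPA band satisfies the back-door criterion: it is not a descendant of the teaching method, and it blocks the spurious path from teaching method to outcome. Adjusting for it (i.e., using the within-prior GPA band rates) gives the causal effect.
Standardising Curriculum Y to the population prior GPA band mix: 0.314·688/881 + 0.333·291/500 + 0.353·31/119 = 0.531.

0.53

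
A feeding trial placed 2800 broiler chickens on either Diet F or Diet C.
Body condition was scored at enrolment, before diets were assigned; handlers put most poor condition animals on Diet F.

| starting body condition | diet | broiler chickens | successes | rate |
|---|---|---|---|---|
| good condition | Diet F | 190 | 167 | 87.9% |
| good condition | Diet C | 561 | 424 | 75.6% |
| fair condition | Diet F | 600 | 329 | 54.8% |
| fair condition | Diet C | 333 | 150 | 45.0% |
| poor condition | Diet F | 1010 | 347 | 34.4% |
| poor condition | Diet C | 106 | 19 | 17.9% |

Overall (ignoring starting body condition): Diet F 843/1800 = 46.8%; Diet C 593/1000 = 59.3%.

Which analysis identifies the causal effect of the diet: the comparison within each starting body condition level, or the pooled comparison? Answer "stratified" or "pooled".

Within every starting body condition level Diet F has the higher rate, yet pooled Diet C does — Simpson's reversal.
Starting body condition satisfies the back-door criterion: it is not a descendant of the diet, and it blocks the spurious path from diet to outcome. Adjusting for it (i.e., using the within-starting body condition rates) gives the causal effect.
Within each level — good condition: 87.9% vs 75.6%; fair condition: 54.8% vs 45.0%; poor condition: 34.4% vs 17.9% — Diet F is higher every time.

stratified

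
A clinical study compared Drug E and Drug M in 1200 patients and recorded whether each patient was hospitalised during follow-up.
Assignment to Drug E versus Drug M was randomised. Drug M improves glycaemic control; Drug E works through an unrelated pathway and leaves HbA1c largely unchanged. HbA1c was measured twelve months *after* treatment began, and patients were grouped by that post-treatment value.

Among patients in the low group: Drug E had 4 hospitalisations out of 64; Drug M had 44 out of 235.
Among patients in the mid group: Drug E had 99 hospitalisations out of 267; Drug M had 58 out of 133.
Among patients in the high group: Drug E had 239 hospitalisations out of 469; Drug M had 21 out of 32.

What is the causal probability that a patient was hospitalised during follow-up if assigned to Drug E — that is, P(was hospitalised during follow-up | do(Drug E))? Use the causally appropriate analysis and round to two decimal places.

0.43

Within every HbA1c level Drug E has the lower rate, yet pooled Drug M does — Simpson's reversal.
HbA1c here is a post-treatment variable shaped by the drug; conditioning on it would introduce bias rather than remove it. The overall comparison is the causal one.
So P(outcome | do(Drug E)) is just the pooled rate for Drug E: 342/800 = 0.427.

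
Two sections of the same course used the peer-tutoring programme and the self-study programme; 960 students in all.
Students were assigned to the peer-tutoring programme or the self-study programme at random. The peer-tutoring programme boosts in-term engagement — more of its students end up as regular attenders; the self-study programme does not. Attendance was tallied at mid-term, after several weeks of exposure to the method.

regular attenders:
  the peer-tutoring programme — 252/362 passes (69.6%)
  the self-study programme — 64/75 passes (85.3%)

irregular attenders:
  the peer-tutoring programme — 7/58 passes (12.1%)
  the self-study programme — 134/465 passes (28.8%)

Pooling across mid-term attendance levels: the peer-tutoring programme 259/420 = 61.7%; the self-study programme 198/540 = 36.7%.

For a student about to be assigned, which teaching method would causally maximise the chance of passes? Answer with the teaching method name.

The stratified and pooled comparisons disagree (the self-study programme wins within each mid-term attendance; the peer-tutoring programme wins overall), so the answer turns on the causal role of mid-term attendance.
Mid-term attendance is downstream of the teaching method. One should not condition on a consequence of treatment, so the overall rates are the right comparison.
Pooled: the peer-tutoring programme 61.7% vs the self-study programme 36.7%; the peer-tutoring programme is higher overall.

the peer-tutoring programme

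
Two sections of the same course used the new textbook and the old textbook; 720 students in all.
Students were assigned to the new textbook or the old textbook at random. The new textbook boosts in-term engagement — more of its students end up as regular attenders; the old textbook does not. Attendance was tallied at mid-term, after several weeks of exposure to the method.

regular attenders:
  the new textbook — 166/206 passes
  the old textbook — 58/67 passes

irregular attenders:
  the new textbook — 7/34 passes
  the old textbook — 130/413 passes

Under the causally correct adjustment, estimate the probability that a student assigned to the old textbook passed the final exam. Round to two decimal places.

0.39

Within every mid-term attendance level the old textbook has the higher rate, yet pooled the new textbook does — Simpson's reversal.
Because the teaching method influences mid-term attendance, mid-term attendance is a post-treatment mediator, not a confounder. Stratifying on it would bias the estimate; the causal effect is the crude pooled difference.
So P(outcome | do(the old textbook)) is just the pooled rate for the old textbook: 188/480 = 0.392.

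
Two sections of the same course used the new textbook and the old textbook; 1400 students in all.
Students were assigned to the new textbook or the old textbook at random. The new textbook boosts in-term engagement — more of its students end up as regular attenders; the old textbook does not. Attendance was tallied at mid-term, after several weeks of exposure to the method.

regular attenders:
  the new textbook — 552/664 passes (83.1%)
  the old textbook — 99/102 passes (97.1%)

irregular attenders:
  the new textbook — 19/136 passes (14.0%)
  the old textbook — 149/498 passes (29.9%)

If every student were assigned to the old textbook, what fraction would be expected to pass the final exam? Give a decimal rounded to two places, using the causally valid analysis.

Because the teaching method influences mid-term attendance, mid-term attendance is a post-treatment mediator, not a confounder. Stratifying on it would bias the estimate; the causal effect is the crude pooled difference.
So P(outcome | do(the old textbook)) is just the pooled rate for the old textbook: 248/600 = 0.413.

0.41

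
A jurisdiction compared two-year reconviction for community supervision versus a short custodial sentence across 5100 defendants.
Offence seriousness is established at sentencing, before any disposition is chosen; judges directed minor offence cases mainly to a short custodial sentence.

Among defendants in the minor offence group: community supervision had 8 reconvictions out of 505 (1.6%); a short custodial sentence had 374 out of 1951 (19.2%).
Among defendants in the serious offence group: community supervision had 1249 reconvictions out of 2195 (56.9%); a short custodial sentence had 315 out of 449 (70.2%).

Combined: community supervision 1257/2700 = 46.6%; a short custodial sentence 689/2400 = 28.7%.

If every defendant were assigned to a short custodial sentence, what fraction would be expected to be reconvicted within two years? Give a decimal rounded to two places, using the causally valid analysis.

0.46

community supervision is lower inside every offence seriousness stratum but a short custodial sentence is lower in aggregate. Whether to stratify depends on how offence seriousness relates to the disposition.
The imbalance in offence seriousness arose from how defendants were allocated, not from anything the disposition did; and offence seriousness independently affects the outcome. The pooled gap is confounded — condition on offence seriousness.
Standardising a short custodial sentence to the population offence seriousness mix: 0.482·374/1951 + 0.518·315/449 = 0.456.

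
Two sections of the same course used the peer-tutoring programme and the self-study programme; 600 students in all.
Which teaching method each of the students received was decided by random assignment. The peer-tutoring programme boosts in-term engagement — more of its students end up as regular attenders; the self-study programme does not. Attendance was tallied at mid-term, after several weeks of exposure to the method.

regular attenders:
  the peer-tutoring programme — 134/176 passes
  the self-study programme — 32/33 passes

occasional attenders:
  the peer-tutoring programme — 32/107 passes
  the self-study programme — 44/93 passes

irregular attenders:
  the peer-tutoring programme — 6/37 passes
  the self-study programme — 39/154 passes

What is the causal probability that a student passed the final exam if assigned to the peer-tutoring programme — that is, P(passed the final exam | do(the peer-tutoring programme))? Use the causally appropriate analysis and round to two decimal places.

0.54

the self-study programme is higher inside every mid-term attendance stratum but the peer-tutoring programme is higher in aggregate. Whether to stratify depends on how mid-term attendance relates to the teaching method.
Mid-term attendance lies on the pathway teaching method → mid-term attendance → outcome, so adjusting for it blocks the indirect effect. For the total causal effect of teaching method, use the unadjusted pooled rates.
So P(outcome | do(the peer-tutoring programme)) is just the pooled rate for the peer-tutoring programme: 172/320 = 0.537.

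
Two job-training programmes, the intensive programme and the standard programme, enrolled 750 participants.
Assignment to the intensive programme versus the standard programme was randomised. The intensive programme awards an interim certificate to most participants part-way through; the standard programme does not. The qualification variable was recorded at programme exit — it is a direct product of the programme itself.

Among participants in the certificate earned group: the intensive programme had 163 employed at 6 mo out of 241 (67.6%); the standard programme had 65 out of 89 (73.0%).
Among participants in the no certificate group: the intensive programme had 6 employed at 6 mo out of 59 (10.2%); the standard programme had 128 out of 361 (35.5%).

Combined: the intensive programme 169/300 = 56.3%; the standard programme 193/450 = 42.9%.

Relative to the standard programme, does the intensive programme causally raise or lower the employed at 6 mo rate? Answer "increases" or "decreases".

Because the programme influences qualification attained during the programme, qualification attained during the programme is a post-treatment mediator, not a confounder. Stratifying on it would bias the estimate; the causal effect is the crude pooled difference.
Pooled: the intensive programme 56.3% vs the standard programme 42.9%; the intensive programme is higher overall.

increases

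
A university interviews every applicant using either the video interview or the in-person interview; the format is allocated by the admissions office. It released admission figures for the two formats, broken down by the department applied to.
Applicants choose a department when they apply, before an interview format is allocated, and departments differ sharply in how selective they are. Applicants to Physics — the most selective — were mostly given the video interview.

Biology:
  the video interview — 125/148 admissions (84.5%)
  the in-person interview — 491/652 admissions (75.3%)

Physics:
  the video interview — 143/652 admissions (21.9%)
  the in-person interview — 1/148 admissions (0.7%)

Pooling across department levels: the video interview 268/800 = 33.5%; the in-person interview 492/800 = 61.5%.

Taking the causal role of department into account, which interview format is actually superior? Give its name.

The imbalance in department arose from how applicants were allocated, not from anything the interview format did; and department independently affects the outcome. The pooled gap is confounded — condition on department.
Within each level — Biology: 84.5% vs 75.3%; Physics: 21.9% vs 0.7% — the video interview is higher every time.

the video interview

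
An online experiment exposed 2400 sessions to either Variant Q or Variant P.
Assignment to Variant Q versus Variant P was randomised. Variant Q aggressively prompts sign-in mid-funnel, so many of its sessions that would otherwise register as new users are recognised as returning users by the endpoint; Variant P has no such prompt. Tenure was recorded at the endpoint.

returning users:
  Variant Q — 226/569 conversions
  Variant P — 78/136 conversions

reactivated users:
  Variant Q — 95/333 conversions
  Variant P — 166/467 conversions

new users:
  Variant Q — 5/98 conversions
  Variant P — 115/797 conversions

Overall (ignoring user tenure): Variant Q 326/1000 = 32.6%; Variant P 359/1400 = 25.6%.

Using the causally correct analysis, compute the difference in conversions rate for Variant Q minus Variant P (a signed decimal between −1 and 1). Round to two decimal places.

The stratified and pooled comparisons disagree (Variant P wins within each user tenure; Variant Q wins overall), so the answer turns on the causal role of user tenure.
User tenure is downstream of the variant. One should not condition on a consequence of treatment, so the overall rates are the right comparison.
The causal difference is the pooled difference: 0.326 − 0.256 = +0.070.

+0.07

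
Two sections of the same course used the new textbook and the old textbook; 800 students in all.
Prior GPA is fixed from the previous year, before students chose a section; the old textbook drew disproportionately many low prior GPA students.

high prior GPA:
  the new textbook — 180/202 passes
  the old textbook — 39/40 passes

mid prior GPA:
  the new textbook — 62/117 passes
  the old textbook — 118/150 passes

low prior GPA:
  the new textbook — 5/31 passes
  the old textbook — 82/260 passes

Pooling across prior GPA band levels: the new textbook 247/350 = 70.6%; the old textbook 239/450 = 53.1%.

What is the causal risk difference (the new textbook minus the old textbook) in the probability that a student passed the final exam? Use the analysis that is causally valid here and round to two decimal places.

-0.17

Prior GPA band satisfies the back-door criterion: it is not a descendant of the teaching method, and it blocks the spurious path from teaching method to outcome. Adjusting for it (i.e., using the within-prior GPA band rates) gives the causal effect.
Adjusting over the population distribution of prior GPA band: 0.302·(0.891−0.975) + 0.334·(0.530−0.787) + 0.364·(0.161−0.315) = -0.167.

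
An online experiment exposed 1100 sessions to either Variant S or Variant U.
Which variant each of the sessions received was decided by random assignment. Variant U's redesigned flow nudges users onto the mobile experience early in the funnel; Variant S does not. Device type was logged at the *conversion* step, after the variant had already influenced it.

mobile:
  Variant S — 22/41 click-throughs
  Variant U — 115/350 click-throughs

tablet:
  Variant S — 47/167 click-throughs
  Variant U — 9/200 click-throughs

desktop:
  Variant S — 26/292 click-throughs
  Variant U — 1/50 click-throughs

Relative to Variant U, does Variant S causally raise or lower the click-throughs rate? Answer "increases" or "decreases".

decreases

Stratifying would compare variants among sessions the variants themselves sorted into device type groups — a form of selection on an intermediate. The unconditioned pooled rates give the total causal effect.
Pooled: Variant S 19.0% vs Variant U 20.8%; Variant U is higher overall.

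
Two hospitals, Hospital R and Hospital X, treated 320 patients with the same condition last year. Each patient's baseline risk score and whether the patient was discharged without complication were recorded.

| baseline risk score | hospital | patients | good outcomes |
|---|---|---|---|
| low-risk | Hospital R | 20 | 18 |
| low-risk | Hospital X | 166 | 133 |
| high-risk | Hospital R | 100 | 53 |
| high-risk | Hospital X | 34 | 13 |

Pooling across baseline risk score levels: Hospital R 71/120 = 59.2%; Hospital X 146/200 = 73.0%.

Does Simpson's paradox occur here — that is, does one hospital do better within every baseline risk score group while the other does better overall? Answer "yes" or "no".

Within each baseline risk score level (low-risk 90.0% vs 80.1%; high-risk 53.0% vs 38.2%), Hospital R has the higher rate every time. Pooled: 59.2% vs 73.0% — Hospital X has the higher rate overall. The two comparisons disagree.

yes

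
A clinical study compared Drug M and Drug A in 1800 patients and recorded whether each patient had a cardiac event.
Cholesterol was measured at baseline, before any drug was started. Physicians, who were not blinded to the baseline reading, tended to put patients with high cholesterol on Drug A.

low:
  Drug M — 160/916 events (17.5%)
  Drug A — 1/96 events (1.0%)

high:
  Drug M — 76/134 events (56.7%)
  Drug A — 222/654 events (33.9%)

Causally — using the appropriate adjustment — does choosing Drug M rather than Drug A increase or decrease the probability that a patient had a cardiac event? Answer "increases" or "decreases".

Drug A is lower inside every cholesterol stratum but Drug M is lower in aggregate. Whether to stratify depends on how cholesterol relates to the drug.
Nothing the drug does changes cholesterol; the imbalance is an allocation artefact. With cholesterol also predicting the outcome, the pooled figure is confounded, and the within-stratum comparison is the causal one.
Within each level — low: 17.5% vs 1.0%; high: 56.7% vs 33.9% — Drug A is lower every time.

increases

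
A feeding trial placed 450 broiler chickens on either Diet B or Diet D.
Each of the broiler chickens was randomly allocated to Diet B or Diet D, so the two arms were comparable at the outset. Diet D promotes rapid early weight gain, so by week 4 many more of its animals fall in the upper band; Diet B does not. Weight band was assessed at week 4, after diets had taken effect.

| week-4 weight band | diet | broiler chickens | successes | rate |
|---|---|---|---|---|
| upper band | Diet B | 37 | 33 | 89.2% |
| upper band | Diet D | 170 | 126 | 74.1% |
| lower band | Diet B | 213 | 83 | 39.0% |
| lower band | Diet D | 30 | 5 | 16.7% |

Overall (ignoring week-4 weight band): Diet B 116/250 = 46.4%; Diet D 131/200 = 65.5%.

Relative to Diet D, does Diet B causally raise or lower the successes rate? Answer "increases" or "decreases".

Week-4 weight band here is a post-treatment variable shaped by the diet; conditioning on it would introduce bias rather than remove it. The overall comparison is the causal one.
Pooled: Diet B 46.4% vs Diet D 65.5%; Diet D is higher overall.

decreases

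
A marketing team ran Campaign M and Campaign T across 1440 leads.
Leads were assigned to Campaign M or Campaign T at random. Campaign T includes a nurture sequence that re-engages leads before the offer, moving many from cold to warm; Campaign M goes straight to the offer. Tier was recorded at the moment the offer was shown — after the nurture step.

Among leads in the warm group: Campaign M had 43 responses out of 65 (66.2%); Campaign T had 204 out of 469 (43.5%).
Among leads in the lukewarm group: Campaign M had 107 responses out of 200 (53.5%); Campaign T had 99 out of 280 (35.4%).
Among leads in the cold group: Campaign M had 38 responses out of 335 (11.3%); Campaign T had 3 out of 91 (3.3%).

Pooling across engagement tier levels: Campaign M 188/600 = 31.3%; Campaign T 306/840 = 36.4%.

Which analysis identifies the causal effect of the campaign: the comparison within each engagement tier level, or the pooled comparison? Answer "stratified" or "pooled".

pooled

Engagement tier is recorded after the campaign and is itself shifted by it — it sits on the causal path from campaign to outcome. Conditioning on a mediator would strip out part of the effect we want; the pooled comparison gives the total causal effect.
Pooled: Campaign M 31.3% vs Campaign T 36.4%; Campaign T is higher overall.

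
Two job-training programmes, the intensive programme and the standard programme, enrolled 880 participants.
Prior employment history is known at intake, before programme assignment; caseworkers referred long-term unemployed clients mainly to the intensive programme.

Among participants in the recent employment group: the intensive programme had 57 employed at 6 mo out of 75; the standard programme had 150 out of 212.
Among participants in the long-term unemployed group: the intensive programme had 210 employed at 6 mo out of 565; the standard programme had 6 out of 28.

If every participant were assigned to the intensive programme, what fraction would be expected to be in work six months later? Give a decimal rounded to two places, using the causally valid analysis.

0.50

The stratified and pooled comparisons disagree (the intensive programme wins within each prior employment history; the standard programme wins overall), so the answer turns on the causal role of prior employment history.
Since prior employment history is a pre-existing factor (not a product of the programme) and it affects the outcome on its own, it is a confounder. The stratified rates, not the pooled rate, identify the causal effect.
Standardising the intensive programme to the population prior employment history mix: 0.326·57/75 + 0.674·210/565 = 0.498.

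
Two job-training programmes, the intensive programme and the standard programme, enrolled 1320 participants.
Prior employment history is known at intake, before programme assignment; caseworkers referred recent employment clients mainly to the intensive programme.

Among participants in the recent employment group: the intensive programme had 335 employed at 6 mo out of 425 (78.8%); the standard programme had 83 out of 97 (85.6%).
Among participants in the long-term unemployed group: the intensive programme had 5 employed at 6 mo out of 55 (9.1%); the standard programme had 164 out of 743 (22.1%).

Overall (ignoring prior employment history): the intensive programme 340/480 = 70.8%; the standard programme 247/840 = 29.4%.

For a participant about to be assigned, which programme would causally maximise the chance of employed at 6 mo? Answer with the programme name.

the standard programme

Here prior employment history is a common cause — it drives both which programme a case falls under and the outcome. The crude comparison mixes populations; the stratum-specific rates are the causally relevant ones.
Within each level — recent employment: 78.8% vs 85.6%; long-term unemployed: 9.1% vs 22.1% — the standard programme is higher every time.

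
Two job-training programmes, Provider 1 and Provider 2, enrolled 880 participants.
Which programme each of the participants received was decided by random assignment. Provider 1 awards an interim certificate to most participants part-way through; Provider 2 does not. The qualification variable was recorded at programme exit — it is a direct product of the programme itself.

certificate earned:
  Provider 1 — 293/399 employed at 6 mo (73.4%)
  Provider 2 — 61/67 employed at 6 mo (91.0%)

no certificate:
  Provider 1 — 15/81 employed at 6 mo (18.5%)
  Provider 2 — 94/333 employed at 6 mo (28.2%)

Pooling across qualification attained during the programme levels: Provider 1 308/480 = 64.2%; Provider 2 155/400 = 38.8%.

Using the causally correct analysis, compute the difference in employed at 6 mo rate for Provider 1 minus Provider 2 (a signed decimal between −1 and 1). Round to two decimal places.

+0.25

Because the programme influences qualification attained during the programme, qualification attained during the programme is a post-treatment mediator, not a confounder. Stratifying on it would bias the estimate; the causal effect is the crude pooled difference.
The causal difference is the pooled difference: 0.642 − 0.388 = +0.254.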